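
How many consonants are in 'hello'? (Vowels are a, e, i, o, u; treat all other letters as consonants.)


Consonants in 'hello': h, l, l = 3 consonants.

3


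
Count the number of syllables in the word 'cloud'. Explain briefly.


Break 'cloud' into syllables: cloud -> cloud = 1 syllable

1 syllable


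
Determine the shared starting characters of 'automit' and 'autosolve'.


Compare from the start: 4 characters match: 'auto'. Mismatch at position 5: 'm' vs 's'.

auto


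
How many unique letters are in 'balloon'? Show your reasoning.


Unique letters in 'balloon': {a, b, l, n, o} = 5 distinct letters.

5


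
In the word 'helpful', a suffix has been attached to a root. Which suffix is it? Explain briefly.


The word 'helpful' = 'help' (root) + '-ful' (suffix). The suffix is '-ful'.

ful


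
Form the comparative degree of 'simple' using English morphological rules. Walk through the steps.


Apply comparative formation (ends in e: add -r): 'simple' -> 'simpler'.

simpler


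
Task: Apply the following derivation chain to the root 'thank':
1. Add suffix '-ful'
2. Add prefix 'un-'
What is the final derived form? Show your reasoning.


Step 1: Add suffix '-ful' to 'thank' = 'thankful'
Step 2: Add prefix 'un-' to 'thankful' = 'unthankful'

unthankful


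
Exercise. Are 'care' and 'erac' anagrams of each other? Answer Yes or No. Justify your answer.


Sorted letters of 'care': 'acer'
Sorted letters of 'erac': 'acer'
They match.

Yes


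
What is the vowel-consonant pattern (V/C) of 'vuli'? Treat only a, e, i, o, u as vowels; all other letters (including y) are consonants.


Letter mapping: v = C, u = V, l = C, i = V.

CVCV


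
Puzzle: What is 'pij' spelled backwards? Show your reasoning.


Reverse 'pij' character by character: 'jip'.

jip


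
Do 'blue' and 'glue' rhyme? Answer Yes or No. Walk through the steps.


Rime (stressed vowel + following sounds) of 'blue': -ue = /uː/
Rime of 'glue': -ue = /uː/
/uː/ and /uː/ are the same ending sound, so the words rhyme.

Yes


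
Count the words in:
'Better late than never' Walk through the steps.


Split into words: Better | late | than | never = 4 words.

4


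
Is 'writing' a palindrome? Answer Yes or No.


Forward: 'writing'
Reversed: 'gnitirw'
They differ.

No


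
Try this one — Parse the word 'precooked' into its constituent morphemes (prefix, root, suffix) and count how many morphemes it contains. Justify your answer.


Step 1: Identify prefix: 'pre' (meaning: before)
Step 2: Identify root: 'cook'
Step 3: Identify suffix(es): 'ed'
Decomposition: pre- (prefix: before) + cook (root) + -ed (suffix: past)
Total morphemes: 3

3 morphemes (pre- (prefix: before) + cook (root) + -ed (suffix: past))


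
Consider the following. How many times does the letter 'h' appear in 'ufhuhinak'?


Letter 'h' in 'ufhuhinak': found at position(s) 3, 5 = 2 occurrence(s).

2


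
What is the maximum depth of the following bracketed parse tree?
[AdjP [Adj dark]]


Count bracket nesting levels:
'[' at pos 0: depth = 1
'[' at pos 6: depth = 2
Maximum depth reached: 2

2


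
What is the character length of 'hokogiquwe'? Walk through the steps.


Spell out 'hokogiquwe' and number each letter: h(1), o(2), k(3), o(4), g(5), i(6), q(7), u(8), w(9), e(10). Total: 10 letters.

10


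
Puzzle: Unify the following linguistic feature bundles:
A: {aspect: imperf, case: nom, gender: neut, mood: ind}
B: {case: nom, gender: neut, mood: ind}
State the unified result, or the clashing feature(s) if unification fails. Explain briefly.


Compare features:
aspect: A=imperf vs B=_ -> unified: imperf
case: A=nom vs B=nom -> unified: nom
gender: A=neut vs B=neut -> unified: neut
mood: A=ind vs B=ind -> unified: ind
No clashes found.

Unified: {aspect: imperf, case: nom, gender: neut, mood: ind}


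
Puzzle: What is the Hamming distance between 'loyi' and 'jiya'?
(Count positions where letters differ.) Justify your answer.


Alignment:
Position 1: 'l' vs 'j' = DIFFER
Position 2: 'o' vs 'i' = DIFFER
Position 3: 'y' vs 'y' = match
Position 4: 'i' vs 'a' = DIFFER
Total differences: 3

3


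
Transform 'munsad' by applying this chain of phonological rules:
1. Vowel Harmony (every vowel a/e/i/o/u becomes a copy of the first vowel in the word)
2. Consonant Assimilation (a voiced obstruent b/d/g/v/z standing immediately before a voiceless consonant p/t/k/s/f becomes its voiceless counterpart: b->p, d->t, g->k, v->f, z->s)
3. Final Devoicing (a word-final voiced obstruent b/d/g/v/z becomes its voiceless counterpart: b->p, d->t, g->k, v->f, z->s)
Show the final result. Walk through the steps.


Starting form: 'munsad'
Rule 1: Vowel Harmony: all vowels become 'u' (matching first vowel). 'munsad' -> 'munsud'
Rule 2: Consonant Assimilation: no voiced obstruent (b/d/g/v/z) stands immediately before a voiceless consonant (p/t/k/s/f). No change.
Rule 3: Final Devoicing: word-final voiced obstruent 'd' becomes voiceless 't'. 'munsud' -> 'munsut'
Final form: 'munsut'

munsut


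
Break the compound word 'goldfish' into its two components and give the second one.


Split 'goldfish' into 'gold' + 'fish'. The second part is 'fish'.

fish


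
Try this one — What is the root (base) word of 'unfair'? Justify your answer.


Remove prefix 'un' from 'unfair' to get root 'fair'.

fair


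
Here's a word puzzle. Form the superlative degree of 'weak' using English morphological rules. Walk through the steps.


Apply superlative formation (add -est): 'weak' -> 'weakest'.

weakest


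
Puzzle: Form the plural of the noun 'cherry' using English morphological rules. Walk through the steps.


Apply rule: Change -y to -ies (consonant + y). 'cherry' becomes 'cherries'.

cherries


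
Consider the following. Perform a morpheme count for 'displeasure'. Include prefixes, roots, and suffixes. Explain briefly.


Decomposition: dis- (prefix) + please (root) + -ure (suffix) = 3 morpheme(s)

3 morphemes


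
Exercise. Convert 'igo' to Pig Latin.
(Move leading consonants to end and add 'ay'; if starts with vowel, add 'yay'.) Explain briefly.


'igo' starts with a vowel, so add 'yay': 'igoyay'.

igoyay


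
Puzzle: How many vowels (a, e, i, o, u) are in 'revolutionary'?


Vowels in 'revolutionary': e, o, u, i, o, a = 6 vowels.

6


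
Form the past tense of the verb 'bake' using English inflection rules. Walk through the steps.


Apply rule: Add -d (word ends in -e). 'bake' becomes 'baked'.

baked


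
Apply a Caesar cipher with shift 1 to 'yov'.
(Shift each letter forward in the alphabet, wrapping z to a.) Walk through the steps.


Shift each letter by 1: y -> z, o -> p, v -> w. Result: 'zpw'.

zpw


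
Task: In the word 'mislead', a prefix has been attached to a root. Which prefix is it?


The word 'mislead' = 'mis' (prefix) + 'lead' (root). The prefix is 'mis'.

mis


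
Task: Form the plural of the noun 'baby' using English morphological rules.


Apply rule: Change -y to -ies (consonant + y). 'baby' becomes 'babies'.

babies


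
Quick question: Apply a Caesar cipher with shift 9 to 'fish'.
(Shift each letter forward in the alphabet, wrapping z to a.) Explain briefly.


Shift each letter by 9: f -> o, i -> r, s -> b, h -> q. Result: 'orbq'.

orbq


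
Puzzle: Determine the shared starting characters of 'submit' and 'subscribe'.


Compare from the start: 3 characters match: 'sub'. Mismatch at position 4: 'm' vs 's'.

sub


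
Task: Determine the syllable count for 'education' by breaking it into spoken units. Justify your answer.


Break 'education' into syllables: ed-u-ca-tion -> ed | u | ca | tion = 4 syllables

4 syllables


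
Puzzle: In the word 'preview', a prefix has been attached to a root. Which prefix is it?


The word 'preview' = 'pre' (prefix) + 'view' (root). The prefix is 'pre'.

pre


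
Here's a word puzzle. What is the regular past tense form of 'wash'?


Apply rule: Add -ed. 'wash' becomes 'washed'.

washed


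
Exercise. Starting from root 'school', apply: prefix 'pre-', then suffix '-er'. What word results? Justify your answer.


Step 1: Add prefix 'pre-' to 'school' = 'preschool'
Step 2: Add suffix '-er' to 'preschool' = 'preschooler'

preschooler


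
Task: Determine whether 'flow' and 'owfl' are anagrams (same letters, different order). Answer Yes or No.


Sorted letters of 'flow': 'flow'
Sorted letters of 'owfl': 'flow'
They match.

Yes


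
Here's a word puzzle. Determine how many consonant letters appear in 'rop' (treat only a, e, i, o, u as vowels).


Consonants in 'rop': r, p = 2 consonants.

2


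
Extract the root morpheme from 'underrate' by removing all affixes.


Remove prefix 'under' from 'underrate' to get root 'rate'.

rate


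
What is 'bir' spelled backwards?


Reverse 'bir' character by character: 'rib'.

rib


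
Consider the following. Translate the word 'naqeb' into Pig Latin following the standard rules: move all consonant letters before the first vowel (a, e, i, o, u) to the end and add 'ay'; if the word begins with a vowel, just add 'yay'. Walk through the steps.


'naqeb': move consonant cluster 'n' to end and add 'ay': 'aqebnay'.

aqebnay


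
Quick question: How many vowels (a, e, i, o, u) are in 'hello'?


Vowels in 'hello': e, o = 2 vowels.

2


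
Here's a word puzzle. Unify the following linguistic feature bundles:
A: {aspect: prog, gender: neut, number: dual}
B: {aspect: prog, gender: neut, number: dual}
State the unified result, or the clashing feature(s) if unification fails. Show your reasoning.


Compare features:
aspect: A=prog vs B=prog -> unified: prog
gender: A=neut vs B=neut -> unified: neut
number: A=dual vs B=dual -> unified: dual
No clashes found.

Unified: {aspect: prog, gender: neut, number: dual}


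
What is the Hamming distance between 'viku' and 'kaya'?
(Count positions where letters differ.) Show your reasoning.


Alignment:
Position 1: 'v' vs 'k' = DIFFER
Position 2: 'i' vs 'a' = DIFFER
Position 3: 'k' vs 'y' = DIFFER
Position 4: 'u' vs 'a' = DIFFER
Total differences: 4

4


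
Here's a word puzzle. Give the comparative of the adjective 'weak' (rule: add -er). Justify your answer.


Apply comparative formation (add -er): 'weak' -> 'weaker'.

weaker


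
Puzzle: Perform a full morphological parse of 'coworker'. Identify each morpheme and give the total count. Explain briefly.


Step 1: Identify prefix: 'co' (meaning: together)
Step 2: Identify root: 'work'
Step 3: Identify suffix(es): 'er'
Decomposition: co- (prefix: together) + work (root) + -er (suffix: one who)
Total morphemes: 3

3 morphemes (co- (prefix: together) + work (root) + -er (suffix: one who))


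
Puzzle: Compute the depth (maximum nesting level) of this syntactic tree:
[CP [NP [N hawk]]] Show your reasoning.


Count bracket nesting levels:
'[' at pos 0: depth = 1
'[' at pos 4: depth = 2
'[' at pos 8: depth = 3
Maximum depth reached: 3

3


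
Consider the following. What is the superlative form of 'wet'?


Apply superlative formation (double final consonant, add -est): 'wet' -> 'wettest'.

wettest


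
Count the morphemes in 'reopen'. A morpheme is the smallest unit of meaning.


Decomposition: re- (prefix) + open (root) = 2 morpheme(s)

2 morphemes


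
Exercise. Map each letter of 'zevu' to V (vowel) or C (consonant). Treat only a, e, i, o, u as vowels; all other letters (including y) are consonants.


Letter mapping: z = C, e = V, v = C, u = V.

CVCV


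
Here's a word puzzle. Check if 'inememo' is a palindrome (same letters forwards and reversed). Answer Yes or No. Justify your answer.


Forward: 'inememo'
Reversed: 'omemeni'
They differ.

No


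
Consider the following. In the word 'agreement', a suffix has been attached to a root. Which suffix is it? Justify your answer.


The word 'agreement' = 'agree' (root) + '-ment' (suffix). The suffix is '-ment'.

ment


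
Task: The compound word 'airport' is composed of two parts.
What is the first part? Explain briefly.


Split 'airport' into 'air' + 'port'. The first part is 'air'.

air


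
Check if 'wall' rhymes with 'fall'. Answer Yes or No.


Rime (stressed vowel + following sounds) of 'wall': -all = /ɔːl/
Rime of 'fall': -all = /ɔːl/
/ɔːl/ and /ɔːl/ are the same ending sound, so the words rhyme.

Yes


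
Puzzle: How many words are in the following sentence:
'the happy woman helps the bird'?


Split into words: the | happy | woman | helps | the | bird = 6 words.

6


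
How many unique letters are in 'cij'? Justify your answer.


Unique letters in 'cij': {c, i, j} = 3 distinct letters.

3


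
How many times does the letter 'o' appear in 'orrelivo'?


Letter 'o' in 'orrelivo': found at position(s) 1, 8 = 2 occurrence(s).

2


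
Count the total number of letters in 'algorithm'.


Spell out 'algorithm' and number each letter: a(1), l(2), g(3), o(4), r(5), i(6), t(7), h(8), m(9). Total: 9 letters.

9


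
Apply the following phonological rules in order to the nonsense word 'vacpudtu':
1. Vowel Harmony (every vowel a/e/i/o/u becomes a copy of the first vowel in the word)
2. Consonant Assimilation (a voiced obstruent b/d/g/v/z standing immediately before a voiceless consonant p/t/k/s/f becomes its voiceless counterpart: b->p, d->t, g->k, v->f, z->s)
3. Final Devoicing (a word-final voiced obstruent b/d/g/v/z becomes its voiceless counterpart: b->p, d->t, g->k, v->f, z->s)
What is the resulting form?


Starting form: 'vacpudtu'
Rule 1: Vowel Harmony: all vowels become 'a' (matching first vowel). 'vacpudtu' -> 'vacpadta'
Rule 2: Consonant Assimilation: voiced obstruent before voiceless consonant becomes voiceless ('dt' -> 'tt'). 'vacpadta' -> 'vacpatta'
Rule 3: Final Devoicing: the word ends in the vowel 'a', not a consonant. No change.
Final form: 'vacpatta'

vacpatta


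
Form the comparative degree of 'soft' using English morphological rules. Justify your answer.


Apply comparative formation (add -er): 'soft' -> 'softer'.

softer


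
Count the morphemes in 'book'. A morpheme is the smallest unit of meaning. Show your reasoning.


Decomposition: book (free morpheme) = 1 morpheme(s)

1 morphemes


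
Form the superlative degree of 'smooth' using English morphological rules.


Apply superlative formation (add -est): 'smooth' -> 'smoothest'.

smoothest


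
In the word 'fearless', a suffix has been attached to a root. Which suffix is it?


The word 'fearless' = 'fear' (root) + '-less' (suffix). The suffix is '-less'.

less


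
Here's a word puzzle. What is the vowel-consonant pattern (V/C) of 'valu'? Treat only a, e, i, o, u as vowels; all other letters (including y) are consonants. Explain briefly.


Letter mapping: v = C, a = V, l = C, u = V.

CVCV


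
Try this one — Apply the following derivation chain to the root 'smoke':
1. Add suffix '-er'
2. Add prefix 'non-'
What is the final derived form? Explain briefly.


Step 1: Add suffix '-er' to 'smoke' = 'smoker'
Step 2: Add prefix 'non-' to 'smoker' = 'nonsmoker'

nonsmoker


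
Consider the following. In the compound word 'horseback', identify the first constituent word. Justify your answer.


Split 'horseback' into 'horse' + 'back'. The first part is 'horse'.

horse


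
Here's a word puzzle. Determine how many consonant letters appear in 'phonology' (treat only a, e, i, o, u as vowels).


Consonants in 'phonology': p, h, n, l, g, y = 6 consonants.

6


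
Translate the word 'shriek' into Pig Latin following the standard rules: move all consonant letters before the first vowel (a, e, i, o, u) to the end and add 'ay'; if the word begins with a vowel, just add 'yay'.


'shriek': move consonant cluster 'shr' to end and add 'ay': 'iekshray'.

iekshray


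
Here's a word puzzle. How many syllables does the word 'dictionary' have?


Break 'dictionary' into syllables: dic-tion-ar-y -> dic | tion | ar | y = 4 syllables

4 syllables


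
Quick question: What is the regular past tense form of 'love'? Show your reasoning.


Apply rule: Add -d (word ends in -e). 'love' becomes 'loved'.

loved


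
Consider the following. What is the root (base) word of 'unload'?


Remove prefix 'un' from 'unload' to get root 'load'.

load


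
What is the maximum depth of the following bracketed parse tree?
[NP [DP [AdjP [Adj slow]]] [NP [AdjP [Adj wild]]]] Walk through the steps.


Count bracket nesting levels:
'[' at pos 0: depth = 1
'[' at pos 4: depth = 2
'[' at pos 8: depth = 3
'[' at pos 14: depth = 4
'[' at pos 27: depth = 2
'[' at pos 31: depth = 3
'[' at pos 37: depth = 4
Maximum depth reached: 4

4


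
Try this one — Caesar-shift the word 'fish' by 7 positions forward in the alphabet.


Shift each letter by 7: f -> m, i -> p, s -> z, h -> o. Result: 'mpzo'.

mpzo


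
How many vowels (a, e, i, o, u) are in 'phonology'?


Vowels in 'phonology': o, o, o = 3 vowels.

3


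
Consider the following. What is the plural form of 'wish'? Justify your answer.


Apply rule: Add -es (sibilant/fricative ending). 'wish' becomes 'wishes'.

wishes


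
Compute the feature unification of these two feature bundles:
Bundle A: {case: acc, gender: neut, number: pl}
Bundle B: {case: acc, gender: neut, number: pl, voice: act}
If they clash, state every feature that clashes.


Compare features:
case: A=acc vs B=acc -> unified: acc
gender: A=neut vs B=neut -> unified: neut
number: A=pl vs B=pl -> unified: pl
voice: A=_ vs B=act -> unified: act
No clashes found.

Unified: {case: acc, gender: neut, number: pl, voice: act}


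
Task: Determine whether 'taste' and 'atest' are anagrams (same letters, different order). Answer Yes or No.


Sorted letters of 'taste': 'aestt'
Sorted letters of 'atest': 'aestt'
They match.

Yes


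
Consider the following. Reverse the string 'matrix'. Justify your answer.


Reverse 'matrix' character by character: 'xirtam'.

xirtam


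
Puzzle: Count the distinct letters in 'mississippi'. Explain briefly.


Unique letters in 'mississippi': {i, m, p, s} = 4 distinct letters.

4


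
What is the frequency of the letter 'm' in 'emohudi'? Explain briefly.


Letter 'm' in 'emohudi': found at position(s) 2 = 1 occurrence(s).

1


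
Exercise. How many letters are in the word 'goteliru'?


Spell out 'goteliru' and number each letter: g(1), o(2), t(3), e(4), l(5), i(6), r(7), u(8). Total: 8 letters.

8


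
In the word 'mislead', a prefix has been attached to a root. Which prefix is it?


The word 'mislead' = 'mis' (prefix) + 'lead' (root). The prefix is 'mis'.

mis


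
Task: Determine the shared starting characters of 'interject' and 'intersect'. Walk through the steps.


Compare from the start: 5 characters match: 'inter'. Mismatch at position 6: 'j' vs 's'.

inter


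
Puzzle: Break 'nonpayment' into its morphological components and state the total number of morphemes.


Step 1: Identify prefix: 'non' (meaning: not)
Step 2: Identify root: 'pay'
Step 3: Identify suffix(es): 'ment'
Decomposition: non- (prefix: not) + pay (root) + -ment (suffix: action/result)
Total morphemes: 3

3 morphemes (non- (prefix: not) + pay (root) + -ment (suffix: action/result))


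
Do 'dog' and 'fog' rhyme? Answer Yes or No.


Rime (stressed vowel + following sounds) of 'dog': -og = /ɒg/
Rime of 'fog': -og = /ɒg/
/ɒg/ and /ɒg/ are the same ending sound, so the words rhyme.

Yes


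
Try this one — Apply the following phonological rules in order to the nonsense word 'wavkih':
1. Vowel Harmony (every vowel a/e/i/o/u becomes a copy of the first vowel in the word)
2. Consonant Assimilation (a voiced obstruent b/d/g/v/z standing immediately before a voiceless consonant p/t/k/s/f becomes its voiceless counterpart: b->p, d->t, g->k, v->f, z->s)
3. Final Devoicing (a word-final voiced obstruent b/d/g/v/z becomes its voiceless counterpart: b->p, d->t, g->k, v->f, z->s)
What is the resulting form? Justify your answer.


Starting form: 'wavkih'
Rule 1: Vowel Harmony: all vowels become 'a' (matching first vowel). 'wavkih' -> 'wavkah'
Rule 2: Consonant Assimilation: voiced obstruent before voiceless consonant becomes voiceless ('vk' -> 'fk'). 'wavkah' -> 'wafkah'
Rule 3: Final Devoicing: final consonant 'h' is not one of the voiced obstruents b/d/g/v/z. No change.
Final form: 'wafkah'

wafkah


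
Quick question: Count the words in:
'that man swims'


Split into words: that | man | swims = 3 words.

3


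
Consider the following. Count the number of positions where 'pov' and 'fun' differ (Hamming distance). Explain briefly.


Alignment:
Position 1: 'p' vs 'f' = DIFFER
Position 2: 'o' vs 'u' = DIFFER
Position 3: 'v' vs 'n' = DIFFER
Total differences: 3

3


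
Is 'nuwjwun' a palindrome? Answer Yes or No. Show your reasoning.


Forward: 'nuwjwun'
Reversed: 'nuwjwun'
They are identical.

Yes


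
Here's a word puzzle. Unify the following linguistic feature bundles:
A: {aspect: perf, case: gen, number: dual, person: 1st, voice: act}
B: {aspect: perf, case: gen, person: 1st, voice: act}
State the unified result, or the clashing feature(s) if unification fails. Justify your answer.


Compare features:
aspect: A=perf vs B=perf -> unified: perf
case: A=gen vs B=gen -> unified: gen
number: A=dual vs B=_ -> unified: dual
person: A=1st vs B=1st -> unified: 1st
voice: A=act vs B=act -> unified: act
No clashes found.

Unified: {aspect: perf, case: gen, number: dual, person: 1st, voice: act}


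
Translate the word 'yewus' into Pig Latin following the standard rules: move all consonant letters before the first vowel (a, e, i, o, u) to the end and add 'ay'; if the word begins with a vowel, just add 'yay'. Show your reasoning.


'yewus': move consonant cluster 'y' to end and add 'ay': 'ewusyay'.

ewusyay


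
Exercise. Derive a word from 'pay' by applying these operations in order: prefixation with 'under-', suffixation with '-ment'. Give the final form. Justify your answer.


Step 1: Add prefix 'under-' to 'pay' = 'underpay'
Step 2: Add suffix '-ment' to 'underpay' = 'underpayment'

underpayment


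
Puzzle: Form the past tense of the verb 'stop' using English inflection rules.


Apply rule: Double final consonant and add -ed. 'stop' becomes 'stopped'.

stopped


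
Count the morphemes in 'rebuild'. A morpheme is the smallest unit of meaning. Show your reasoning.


Decomposition: re- (prefix) + build (root) = 2 morpheme(s)

2 morphemes


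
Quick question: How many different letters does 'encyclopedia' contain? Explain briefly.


Unique letters in 'encyclopedia': {a, c, d, e, i, l, n, o, p, y} = 10 distinct letters.

10


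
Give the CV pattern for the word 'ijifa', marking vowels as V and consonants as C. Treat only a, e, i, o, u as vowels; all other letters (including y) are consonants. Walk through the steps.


Letter mapping: i = V, j = C, i = V, f = C, a = V.

VCVCV


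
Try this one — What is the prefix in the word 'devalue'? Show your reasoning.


The word 'devalue' = 'de' (prefix) + 'value' (root). The prefix is 'de'.

de


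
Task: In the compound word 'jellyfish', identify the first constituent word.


Split 'jellyfish' into 'jelly' + 'fish'. The first part is 'jelly'.

jelly


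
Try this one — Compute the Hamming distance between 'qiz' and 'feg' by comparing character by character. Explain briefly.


Alignment:
Position 1: 'q' vs 'f' = DIFFER
Position 2: 'i' vs 'e' = DIFFER
Position 3: 'z' vs 'g' = DIFFER
Total differences: 3

3


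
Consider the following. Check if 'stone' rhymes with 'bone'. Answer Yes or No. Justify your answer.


Rime (stressed vowel + following sounds) of 'stone': -one = /oʊn/
Rime of 'bone': -one = /oʊn/
/oʊn/ and /oʊn/ are the same ending sound, so the words rhyme.

Yes


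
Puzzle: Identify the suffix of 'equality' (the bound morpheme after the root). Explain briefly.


The word 'equality' = 'equal' (root) + '-ity' (suffix). The suffix is '-ity'.

ity


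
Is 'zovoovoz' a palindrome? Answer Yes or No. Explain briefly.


Forward: 'zovoovoz'
Reversed: 'zovoovoz'
They are identical.

Yes


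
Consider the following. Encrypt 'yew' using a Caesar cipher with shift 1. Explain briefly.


Shift each letter by 1: y -> z, e -> f, w -> x. Result: 'zfx'.

zfx


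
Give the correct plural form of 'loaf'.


Apply rule: Change -f to -ves. 'loaf' becomes 'loaves'.

loaves


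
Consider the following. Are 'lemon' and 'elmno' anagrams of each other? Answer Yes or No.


Sorted letters of 'lemon': 'elmno'
Sorted letters of 'elmno': 'elmno'
They match.

Yes


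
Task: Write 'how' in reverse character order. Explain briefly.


Reverse 'how' character by character: 'woh'.

woh


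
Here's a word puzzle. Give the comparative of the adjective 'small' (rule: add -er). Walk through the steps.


Apply comparative formation (add -er): 'small' -> 'smaller'.

smaller


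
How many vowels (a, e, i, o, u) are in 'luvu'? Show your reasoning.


Vowels in 'luvu': u, u = 2 vowels.

2


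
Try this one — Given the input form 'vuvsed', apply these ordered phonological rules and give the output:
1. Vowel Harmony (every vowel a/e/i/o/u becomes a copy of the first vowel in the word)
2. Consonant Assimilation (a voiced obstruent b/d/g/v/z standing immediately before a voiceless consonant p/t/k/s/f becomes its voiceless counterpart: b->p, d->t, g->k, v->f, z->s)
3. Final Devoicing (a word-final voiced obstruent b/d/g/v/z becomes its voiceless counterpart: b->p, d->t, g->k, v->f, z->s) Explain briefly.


Starting form: 'vuvsed'
Rule 1: Vowel Harmony: all vowels become 'u' (matching first vowel). 'vuvsed' -> 'vuvsud'
Rule 2: Consonant Assimilation: voiced obstruent before voiceless consonant becomes voiceless ('vs' -> 'fs'). 'vuvsud' -> 'vufsud'
Rule 3: Final Devoicing: word-final voiced obstruent 'd' becomes voiceless 't'. 'vufsud' -> 'vufsut'
Final form: 'vufsut'

vufsut


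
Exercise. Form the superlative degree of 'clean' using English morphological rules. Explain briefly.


Apply superlative formation (add -est): 'clean' -> 'cleanest'.

cleanest


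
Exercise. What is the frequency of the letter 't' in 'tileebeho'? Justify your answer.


Letter 't' in 'tileebeho': found at position(s) 1 = 1 occurrence(s).

1


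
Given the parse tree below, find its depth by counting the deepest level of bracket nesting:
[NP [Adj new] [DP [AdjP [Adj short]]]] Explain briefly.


Count bracket nesting levels:
'[' at pos 0: depth = 1
'[' at pos 4: depth = 2
'[' at pos 14: depth = 2
'[' at pos 18: depth = 3
'[' at pos 24: depth = 4
Maximum depth reached: 4

4


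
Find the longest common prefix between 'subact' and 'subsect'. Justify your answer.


Compare from the start: 3 characters match: 'sub'. Mismatch at position 4: 'a' vs 's'.

sub


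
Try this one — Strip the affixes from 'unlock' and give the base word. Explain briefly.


Remove prefix 'un' from 'unlock' to get root 'lock'.

lock


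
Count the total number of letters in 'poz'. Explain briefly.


Spell out 'poz' and number each letter: p(1), o(2), z(3). Total: 3 letters.

3


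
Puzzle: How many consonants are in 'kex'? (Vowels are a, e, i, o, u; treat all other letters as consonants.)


Consonants in 'kex': k, x = 2 consonants.

2


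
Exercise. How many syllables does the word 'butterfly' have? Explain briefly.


Break 'butterfly' into syllables: but-ter-fly -> but | ter | fly = 3 syllables

3 syllables


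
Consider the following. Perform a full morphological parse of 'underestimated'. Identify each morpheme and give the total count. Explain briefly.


Step 1: Identify prefix: 'under' (meaning: beneath/insufficient)
Step 2: Identify root: 'estimate'
Step 3: Identify suffix(es): 'ed'
Decomposition: under- (prefix: beneath/insufficient) + estimate (root) + -ed (suffix: past)
Total morphemes: 3

3 morphemes (under- (prefix: beneath/insufficient) + estimate (root) + -ed (suffix: past))


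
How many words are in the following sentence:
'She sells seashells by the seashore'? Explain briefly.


Split into words: She | sells | seashells | by | the | seashore = 6 words.

6


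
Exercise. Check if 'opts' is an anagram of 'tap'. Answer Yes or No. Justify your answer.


Sorted letters of 'opts': 'opst'
Sorted letters of 'tap': 'apt'
They do not match.

No


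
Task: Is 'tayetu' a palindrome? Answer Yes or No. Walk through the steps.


Forward: 'tayetu'
Reversed: 'uteyat'
They differ.

No


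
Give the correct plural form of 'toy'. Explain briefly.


Apply rule: Add -s. 'toy' becomes 'toys'.

toys


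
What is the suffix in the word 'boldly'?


The word 'boldly' = 'bold' (root) + '-ly' (suffix). The suffix is '-ly'.

ly


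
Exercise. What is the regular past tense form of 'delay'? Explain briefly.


Apply rule: Add -ed. 'delay' becomes 'delayed'.

delayed


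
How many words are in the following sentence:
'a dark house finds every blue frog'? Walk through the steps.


Split into words: a | dark | house | finds | every | blue | frog = 7 words.

7


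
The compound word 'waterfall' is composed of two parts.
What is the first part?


Split 'waterfall' into 'water' + 'fall'. The first part is 'water'.

water


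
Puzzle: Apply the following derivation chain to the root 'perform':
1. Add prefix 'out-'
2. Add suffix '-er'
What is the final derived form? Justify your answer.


Step 1: Add prefix 'out-' to 'perform' = 'outperform'
Step 2: Add suffix '-er' to 'outperform' = 'outperformer'

outperformer


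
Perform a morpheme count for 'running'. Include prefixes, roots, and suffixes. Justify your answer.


Decomposition: run (root) + -ing (suffix) = 2 morpheme(s)

2 morphemes


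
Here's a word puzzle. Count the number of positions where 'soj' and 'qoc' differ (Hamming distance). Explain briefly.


Alignment:
Position 1: 's' vs 'q' = DIFFER
Position 2: 'o' vs 'o' = match
Position 3: 'j' vs 'c' = DIFFER
Total differences: 2

2


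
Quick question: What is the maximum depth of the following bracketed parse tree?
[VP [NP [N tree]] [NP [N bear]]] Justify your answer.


Count bracket nesting levels:
'[' at pos 0: depth = 1
'[' at pos 4: depth = 2
'[' at pos 8: depth = 3
'[' at pos 18: depth = 2
'[' at pos 22: depth = 3
Maximum depth reached: 3

3


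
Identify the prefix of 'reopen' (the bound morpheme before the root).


The word 'reopen' = 're' (prefix) + 'open' (root). The prefix is 're'.

re


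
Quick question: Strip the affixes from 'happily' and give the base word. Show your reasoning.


Remove suffix '-ly' from 'happily' to get root 'happy'.

happy


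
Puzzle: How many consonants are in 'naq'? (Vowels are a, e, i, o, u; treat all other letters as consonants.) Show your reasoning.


Consonants in 'naq': n, q = 2 consonants.

2


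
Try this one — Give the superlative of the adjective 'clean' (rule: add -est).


Apply superlative formation (add -est): 'clean' -> 'cleanest'.

cleanest


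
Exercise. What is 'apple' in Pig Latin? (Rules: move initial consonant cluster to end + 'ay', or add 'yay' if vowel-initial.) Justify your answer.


'apple' starts with a vowel, so add 'yay': 'appleyay'.

appleyay


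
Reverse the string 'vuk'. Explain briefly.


Reverse 'vuk' character by character: 'kuv'.

kuv


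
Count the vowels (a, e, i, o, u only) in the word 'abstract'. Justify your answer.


Vowels in 'abstract': a, a = 2 vowels.

2


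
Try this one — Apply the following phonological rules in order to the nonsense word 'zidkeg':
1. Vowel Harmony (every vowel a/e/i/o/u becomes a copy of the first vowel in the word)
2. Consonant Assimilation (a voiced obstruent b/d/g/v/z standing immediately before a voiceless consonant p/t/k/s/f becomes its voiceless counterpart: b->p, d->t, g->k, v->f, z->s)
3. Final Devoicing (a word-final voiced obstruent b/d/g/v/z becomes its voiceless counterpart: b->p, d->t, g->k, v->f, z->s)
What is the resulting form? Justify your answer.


Starting form: 'zidkeg'
Rule 1: Vowel Harmony: all vowels become 'i' (matching first vowel). 'zidkeg' -> 'zidkig'
Rule 2: Consonant Assimilation: voiced obstruent before voiceless consonant becomes voiceless ('dk' -> 'tk'). 'zidkig' -> 'zitkig'
Rule 3: Final Devoicing: word-final voiced obstruent 'g' becomes voiceless 'k'. 'zitkig' -> 'zitkik'
Final form: 'zitkik'

zitkik


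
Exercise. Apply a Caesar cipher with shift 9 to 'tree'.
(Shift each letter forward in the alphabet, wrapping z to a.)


Shift each letter by 9: t -> c, r -> a, e -> n, e -> n. Result: 'cann'.

cann


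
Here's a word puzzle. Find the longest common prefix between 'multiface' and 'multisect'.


Compare from the start: 5 characters match: 'multi'. Mismatch at position 6: 'f' vs 's'.

multi


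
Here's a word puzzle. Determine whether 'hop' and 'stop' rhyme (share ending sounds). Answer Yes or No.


Rime (stressed vowel + following sounds) of 'hop': -op = /ɒp/
Rime of 'stop': -op = /ɒp/
/ɒp/ and /ɒp/ are the same ending sound, so the words rhyme.

Yes


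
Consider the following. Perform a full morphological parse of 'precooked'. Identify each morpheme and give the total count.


Step 1: Identify prefix: 'pre' (meaning: before)
Step 2: Identify root: 'cook'
Step 3: Identify suffix(es): 'ed'
Decomposition: pre- (prefix: before) + cook (root) + -ed (suffix: past)
Total morphemes: 3

3 morphemes (pre- (prefix: before) + cook (root) + -ed (suffix: past))


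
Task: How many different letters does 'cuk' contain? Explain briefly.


Unique letters in 'cuk': {c, k, u} = 3 distinct letters.

3


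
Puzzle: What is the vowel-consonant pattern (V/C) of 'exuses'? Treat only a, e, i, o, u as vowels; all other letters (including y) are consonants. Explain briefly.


Letter mapping: e = V, x = C, u = V, s = C, e = V, s = C.

VCVCVC


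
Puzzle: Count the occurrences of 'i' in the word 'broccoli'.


Letter 'i' in 'broccoli': found at position(s) 8 = 1 occurrence(s).

1


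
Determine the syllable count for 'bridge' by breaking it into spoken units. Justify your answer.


Break 'bridge' into syllables: bridge -> bridge = 1 syllable

1 syllable


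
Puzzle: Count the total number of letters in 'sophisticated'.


Spell out 'sophisticated' and number each letter: s(1), o(2), p(3), h(4), i(5), s(6), t(7), i(8), c(9), a(10), t(11), e(12), d(13). Total: 13 letters.

13


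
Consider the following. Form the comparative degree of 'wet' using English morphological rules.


Apply comparative formation (double final consonant, add -er): 'wet' -> 'wetter'.

wetter


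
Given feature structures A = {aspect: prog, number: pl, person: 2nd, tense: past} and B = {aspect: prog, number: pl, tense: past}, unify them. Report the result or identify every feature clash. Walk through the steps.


Compare features:
aspect: A=prog vs B=prog -> unified: prog
number: A=pl vs B=pl -> unified: pl
person: A=2nd vs B=_ -> unified: 2nd
tense: A=past vs B=past -> unified: past
No clashes found.

Unified: {aspect: prog, number: pl, person: 2nd, tense: past}


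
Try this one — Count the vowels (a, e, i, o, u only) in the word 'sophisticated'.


Vowels in 'sophisticated': o, i, i, a, e = 5 vowels.

5


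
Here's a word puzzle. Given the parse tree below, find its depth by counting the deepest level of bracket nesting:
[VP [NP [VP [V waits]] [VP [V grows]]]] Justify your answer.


Count bracket nesting levels:
'[' at pos 0: depth = 1
'[' at pos 4: depth = 2
'[' at pos 8: depth = 3
'[' at pos 12: depth = 4
'[' at pos 23: depth = 3
'[' at pos 27: depth = 4
Maximum depth reached: 4

4


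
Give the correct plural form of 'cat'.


Apply rule: Add -s. 'cat' becomes 'cats'.

cats


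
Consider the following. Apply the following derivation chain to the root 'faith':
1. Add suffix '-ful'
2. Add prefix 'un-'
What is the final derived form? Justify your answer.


Step 1: Add suffix '-ful' to 'faith' = 'faithful'
Step 2: Add prefix 'un-' to 'faithful' = 'unfaithful'

unfaithful


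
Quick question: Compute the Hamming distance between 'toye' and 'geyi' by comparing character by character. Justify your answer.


Alignment:
Position 1: 't' vs 'g' = DIFFER
Position 2: 'o' vs 'e' = DIFFER
Position 3: 'y' vs 'y' = match
Position 4: 'e' vs 'i' = DIFFER
Total differences: 3

3


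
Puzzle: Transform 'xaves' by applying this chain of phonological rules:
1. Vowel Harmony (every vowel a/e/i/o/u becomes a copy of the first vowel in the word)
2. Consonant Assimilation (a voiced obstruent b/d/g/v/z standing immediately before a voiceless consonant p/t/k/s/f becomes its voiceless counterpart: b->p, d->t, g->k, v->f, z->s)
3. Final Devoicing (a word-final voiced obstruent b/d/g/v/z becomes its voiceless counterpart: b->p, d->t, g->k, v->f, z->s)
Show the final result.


Starting form: 'xaves'
Rule 1: Vowel Harmony: all vowels become 'a' (matching first vowel). 'xaves' -> 'xavas'
Rule 2: Consonant Assimilation: no voiced obstruent (b/d/g/v/z) stands immediately before a voiceless consonant (p/t/k/s/f). No change.
Rule 3: Final Devoicing: final consonant 's' is not one of the voiced obstruents b/d/g/v/z. No change.
Final form: 'xavas'

xavas


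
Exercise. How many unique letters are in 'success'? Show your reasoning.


Unique letters in 'success': {c, e, s, u} = 4 distinct letters.

4


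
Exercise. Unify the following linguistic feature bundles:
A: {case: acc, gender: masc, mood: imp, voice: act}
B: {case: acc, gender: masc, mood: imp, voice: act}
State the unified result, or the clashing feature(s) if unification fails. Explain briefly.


Compare features:
case: A=acc vs B=acc -> unified: acc
gender: A=masc vs B=masc -> unified: masc
mood: A=imp vs B=imp -> unified: imp
voice: A=act vs B=act -> unified: act
No clashes found.

Unified: {case: acc, gender: masc, mood: imp, voice: act}


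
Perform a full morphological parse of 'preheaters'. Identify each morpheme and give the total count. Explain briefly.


Step 1: Identify prefix: 'pre' (meaning: before)
Step 2: Identify root: 'heat'
Step 3: Identify suffix(es): 'er, s'
Decomposition: pre- (prefix: before) + heat (root) + -er (suffix: one who) + -s (plural)
Total morphemes: 4

4 morphemes (pre- (prefix: before) + heat (root) + -er (suffix: one who) + -s (plural))


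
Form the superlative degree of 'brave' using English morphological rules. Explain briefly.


Apply superlative formation (ends in e: add -st): 'brave' -> 'bravest'.

bravest


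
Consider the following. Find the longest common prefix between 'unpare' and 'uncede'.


Compare from the start: 2 characters match: 'un'. Mismatch at position 3: 'p' vs 'c'.

un


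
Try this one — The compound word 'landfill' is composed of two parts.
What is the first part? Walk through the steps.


Split 'landfill' into 'land' + 'fill'. The first part is 'land'.

land


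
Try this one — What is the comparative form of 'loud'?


Apply comparative formation (add -er): 'loud' -> 'louder'.

louder


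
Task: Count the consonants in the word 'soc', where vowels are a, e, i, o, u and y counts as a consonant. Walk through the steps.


Consonants in 'soc': s, c = 2 consonants.

2


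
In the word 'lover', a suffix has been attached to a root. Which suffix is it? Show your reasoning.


The word 'lover' = 'love' (root) + '-er' (suffix). The suffix is '-er'.

er


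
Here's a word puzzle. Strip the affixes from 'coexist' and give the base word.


Remove prefix 'co' from 'coexist' to get root 'exist'.

exist


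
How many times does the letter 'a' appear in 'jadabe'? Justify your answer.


Letter 'a' in 'jadabe': found at position(s) 2, 4 = 2 occurrence(s).

2
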